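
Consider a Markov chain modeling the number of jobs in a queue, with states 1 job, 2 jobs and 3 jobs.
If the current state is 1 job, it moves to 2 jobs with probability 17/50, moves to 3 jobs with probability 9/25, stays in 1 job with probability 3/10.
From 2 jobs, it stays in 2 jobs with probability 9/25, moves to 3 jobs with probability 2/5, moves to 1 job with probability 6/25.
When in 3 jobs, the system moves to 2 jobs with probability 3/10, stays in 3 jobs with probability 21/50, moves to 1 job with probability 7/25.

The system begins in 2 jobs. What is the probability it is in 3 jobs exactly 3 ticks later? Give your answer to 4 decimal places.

0.3972

Propagate the distribution vector 3 ticks from 2 jobs.
After 0 ticks: (0.0000, 1.0000, 0.0000)
After 1 tick: (0.2400, 0.3600, 0.4000)
After 2 ticks: (0.2704, 0.3312, 0.3984)
After 3 ticks: (0.2722, 0.3307, 0.3972)
P(in 3 jobs after 3 ticks) = 0.3972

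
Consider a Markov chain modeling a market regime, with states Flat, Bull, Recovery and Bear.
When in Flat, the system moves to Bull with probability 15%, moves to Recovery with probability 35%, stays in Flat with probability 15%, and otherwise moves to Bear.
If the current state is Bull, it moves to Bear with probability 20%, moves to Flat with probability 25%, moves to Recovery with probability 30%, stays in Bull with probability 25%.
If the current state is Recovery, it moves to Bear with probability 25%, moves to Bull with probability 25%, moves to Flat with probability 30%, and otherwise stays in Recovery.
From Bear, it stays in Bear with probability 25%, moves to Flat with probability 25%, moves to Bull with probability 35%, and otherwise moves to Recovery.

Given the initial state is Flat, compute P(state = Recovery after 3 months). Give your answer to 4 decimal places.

0.2520

Propagate the distribution vector 3 months from Flat.
After 0 months: (1.0000, 0.0000, 0.0000, 0.0000)
After 1 month: (0.1500, 0.1500, 0.3500, 0.3500)
After 2 months: (0.2525, 0.2700, 0.2200, 0.2575)
After 3 months: (0.2358, 0.2505, 0.2520, 0.2618)
P(in Recovery after 3 months) = 0.2520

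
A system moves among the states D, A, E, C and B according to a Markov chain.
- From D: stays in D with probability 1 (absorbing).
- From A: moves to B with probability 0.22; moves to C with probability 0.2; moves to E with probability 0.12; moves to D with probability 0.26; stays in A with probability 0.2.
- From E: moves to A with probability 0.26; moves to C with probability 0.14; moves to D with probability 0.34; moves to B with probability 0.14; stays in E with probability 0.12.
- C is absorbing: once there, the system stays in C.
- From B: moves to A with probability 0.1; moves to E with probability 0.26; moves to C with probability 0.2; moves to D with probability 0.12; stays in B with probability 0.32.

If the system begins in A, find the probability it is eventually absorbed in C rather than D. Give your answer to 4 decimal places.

0.4431

Let h(s) be the probability of absorption at C starting from transient state s. Then h(C) = 1 and h(D) = 0. By first-step analysis:
h(A) = 0.26·0 + 0.2·h(A) + 0.12·h(E) + 0.2·1 + 0.22·h(B)
h(E) = 0.34·0 + 0.26·h(A) + 0.12·h(E) + 0.14·1 + 0.14·h(B)
h(B) = 0.12·0 + 0.1·h(A) + 0.26·h(E) + 0.2·1 + 0.32·h(B)
Solving: h(A) = 0.4431, h(E) = 0.3697, h(B) = 0.5006.
Starting from A, the probability is 0.4431.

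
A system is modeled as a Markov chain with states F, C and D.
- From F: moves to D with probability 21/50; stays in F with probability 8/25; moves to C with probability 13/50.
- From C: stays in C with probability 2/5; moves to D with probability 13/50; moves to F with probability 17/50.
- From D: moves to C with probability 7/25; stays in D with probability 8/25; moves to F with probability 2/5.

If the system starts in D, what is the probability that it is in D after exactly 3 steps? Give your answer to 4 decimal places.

0.3368

Propagate the distribution vector 3 steps from D.
After 0 steps: (0.0000, 0.0000, 1.0000)
After 1 step: (0.4000, 0.2800, 0.3200)
After 2 steps: (0.3512, 0.3056, 0.3432)
After 3 steps: (0.3536, 0.3096, 0.3368)
P(in D after 3 steps) = 0.3368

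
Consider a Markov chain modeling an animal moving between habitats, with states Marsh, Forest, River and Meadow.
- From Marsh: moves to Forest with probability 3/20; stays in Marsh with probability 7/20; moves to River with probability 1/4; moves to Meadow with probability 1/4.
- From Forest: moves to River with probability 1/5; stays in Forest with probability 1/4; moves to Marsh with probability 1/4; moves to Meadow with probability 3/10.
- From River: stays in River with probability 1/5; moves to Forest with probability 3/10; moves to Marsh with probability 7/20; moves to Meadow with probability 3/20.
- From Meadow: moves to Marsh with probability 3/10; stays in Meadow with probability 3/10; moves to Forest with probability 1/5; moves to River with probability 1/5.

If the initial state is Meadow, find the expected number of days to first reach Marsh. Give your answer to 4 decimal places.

3.3510

Let t(s) be the expected number of days to first reach Marsh from state s, with t(Marsh) = 0. Conditioning on the first day:
t(Forest) = 1 + 0.25·t(Forest) + 0.2·t(River) + 0.3·t(Meadow)
t(River) = 1 + 0.3·t(Forest) + 0.2·t(River) + 0.15·t(Meadow)
t(Meadow) = 1 + 0.2·t(Forest) + 0.2·t(River) + 0.3·t(Meadow)
Solving: t(Forest) = 3.5273, t(River) = 3.2011, t(Meadow) = 3.3510.
Expected days from Meadow to Marsh: 3.3510.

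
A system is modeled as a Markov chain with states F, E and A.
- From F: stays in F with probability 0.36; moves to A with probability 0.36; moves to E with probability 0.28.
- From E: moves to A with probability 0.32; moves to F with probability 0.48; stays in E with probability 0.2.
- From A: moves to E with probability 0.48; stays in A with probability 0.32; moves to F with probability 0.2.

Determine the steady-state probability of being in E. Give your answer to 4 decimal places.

0.3211

Let the stationary distribution be π with π = πP and π_1 + π_2 + π_3 = 1.
π_1 = 0.36·π_1 + 0.48·π_2 + 0.2·π_3
π_2 = 0.28·π_1 + 0.2·π_2 + 0.48·π_3
Solving with the normalization constraint gives π = (0.3451, 0.3211, 0.3338).
So the stationary probability of E is 0.3211.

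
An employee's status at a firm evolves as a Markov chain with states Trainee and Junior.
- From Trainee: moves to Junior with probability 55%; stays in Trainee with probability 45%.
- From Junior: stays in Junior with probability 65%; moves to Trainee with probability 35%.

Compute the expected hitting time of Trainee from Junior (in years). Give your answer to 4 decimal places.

Let t(s) be the expected number of years to first reach Trainee from state s, with t(Trainee) = 0. Conditioning on the first year:
t(Junior) = 1 + 0.65·t(Junior)
Solving: t(Junior) = 2.8571.
Expected years from Junior to Trainee: 2.8571.

2.8571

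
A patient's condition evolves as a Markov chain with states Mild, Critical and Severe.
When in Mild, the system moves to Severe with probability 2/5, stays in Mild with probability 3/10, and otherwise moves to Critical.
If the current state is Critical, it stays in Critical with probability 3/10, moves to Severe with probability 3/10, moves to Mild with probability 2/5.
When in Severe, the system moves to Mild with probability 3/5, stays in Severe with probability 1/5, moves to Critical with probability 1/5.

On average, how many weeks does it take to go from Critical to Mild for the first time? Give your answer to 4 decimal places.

2.2000

Let t(s) be the expected number of weeks to first reach Mild from state s, with t(Mild) = 0. Conditioning on the first week:
t(Critical) = 1 + 0.3·t(Critical) + 0.3·t(Severe)
t(Severe) = 1 + 0.2·t(Critical) + 0.2·t(Severe)
Solving: t(Critical) = 2.2000, t(Severe) = 1.8000.
Expected weeks from Critical to Mild: 2.2000.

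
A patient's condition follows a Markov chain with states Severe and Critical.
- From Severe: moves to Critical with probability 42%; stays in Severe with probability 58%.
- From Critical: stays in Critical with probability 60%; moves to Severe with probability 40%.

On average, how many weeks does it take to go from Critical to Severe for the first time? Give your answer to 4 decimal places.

Let t(s) be the expected number of weeks to first reach Severe from state s, with t(Severe) = 0. Conditioning on the first week:
t(Critical) = 1 + 0.6·t(Critical)
Solving: t(Critical) = 2.5000.
Expected weeks from Critical to Severe: 2.5000.

2.5000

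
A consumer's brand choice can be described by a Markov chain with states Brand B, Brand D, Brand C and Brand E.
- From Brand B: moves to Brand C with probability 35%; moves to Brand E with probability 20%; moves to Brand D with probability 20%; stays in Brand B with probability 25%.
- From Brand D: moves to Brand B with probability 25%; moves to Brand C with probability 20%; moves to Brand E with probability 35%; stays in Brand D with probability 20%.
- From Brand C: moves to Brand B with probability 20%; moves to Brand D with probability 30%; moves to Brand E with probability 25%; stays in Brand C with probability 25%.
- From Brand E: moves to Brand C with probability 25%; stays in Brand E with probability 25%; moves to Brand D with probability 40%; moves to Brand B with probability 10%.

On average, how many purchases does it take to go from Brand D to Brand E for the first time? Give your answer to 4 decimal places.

3.4536

Let t(s) be the expected number of purchases to first reach Brand E from state s, with t(Brand E) = 0. Conditioning on the first purchase:
t(Brand B) = 1 + 0.25·t(Brand B) + 0.2·t(Brand D) + 0.35·t(Brand C)
t(Brand D) = 1 + 0.25·t(Brand B) + 0.2·t(Brand D) + 0.2·t(Brand C)
t(Brand C) = 1 + 0.2·t(Brand B) + 0.3·t(Brand D) + 0.25·t(Brand C)
Solving: t(Brand B) = 4.0216, t(Brand D) = 3.4536, t(Brand C) = 3.7872.
Expected purchases from Brand D to Brand E: 3.4536.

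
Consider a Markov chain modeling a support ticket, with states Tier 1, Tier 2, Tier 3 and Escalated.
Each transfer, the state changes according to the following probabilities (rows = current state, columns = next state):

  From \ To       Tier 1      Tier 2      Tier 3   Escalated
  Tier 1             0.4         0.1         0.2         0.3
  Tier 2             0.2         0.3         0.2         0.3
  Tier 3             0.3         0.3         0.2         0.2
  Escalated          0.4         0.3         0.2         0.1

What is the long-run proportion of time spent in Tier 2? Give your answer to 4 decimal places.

0.2333

Let the stationary distribution be π with π = πP and π_1 + π_2 + π_3 + π_4 = 1.
π_1 = 0.4·π_1 + 0.2·π_2 + 0.3·π_3 + 0.4·π_4
π_2 = 0.1·π_1 + 0.3·π_2 + 0.3·π_3 + 0.3·π_4
π_3 = 0.2·π_1 + 0.2·π_2 + 0.2·π_3 + 0.2·π_4
Solving with the normalization constraint gives π = (0.3333, 0.2333, 0.2000, 0.2333).
So the stationary probability of Tier 2 is 0.2333.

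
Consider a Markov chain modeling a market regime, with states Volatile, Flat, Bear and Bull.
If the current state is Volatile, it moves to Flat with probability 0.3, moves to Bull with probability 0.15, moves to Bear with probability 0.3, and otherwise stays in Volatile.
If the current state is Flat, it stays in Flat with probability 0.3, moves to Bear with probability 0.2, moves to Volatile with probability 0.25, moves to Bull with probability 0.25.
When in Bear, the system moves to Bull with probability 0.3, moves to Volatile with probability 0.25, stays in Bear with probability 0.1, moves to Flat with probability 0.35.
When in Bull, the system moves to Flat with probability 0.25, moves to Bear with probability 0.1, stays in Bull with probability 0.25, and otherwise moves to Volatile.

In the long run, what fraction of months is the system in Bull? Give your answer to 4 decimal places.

0.2309

Let the stationary distribution be π with π = πP and π_1 + π_2 + π_3 + π_4 = 1.
π_1 = 0.25·π_1 + 0.25·π_2 + 0.25·π_3 + 0.4·π_4
π_2 = 0.3·π_1 + 0.3·π_2 + 0.35·π_3 + 0.25·π_4
π_3 = 0.3·π_1 + 0.2·π_2 + 0.1·π_3 + 0.1·π_4
Solving with the normalization constraint gives π = (0.2846, 0.2978, 0.1867, 0.2309).
So the stationary probability of Bull is 0.2309.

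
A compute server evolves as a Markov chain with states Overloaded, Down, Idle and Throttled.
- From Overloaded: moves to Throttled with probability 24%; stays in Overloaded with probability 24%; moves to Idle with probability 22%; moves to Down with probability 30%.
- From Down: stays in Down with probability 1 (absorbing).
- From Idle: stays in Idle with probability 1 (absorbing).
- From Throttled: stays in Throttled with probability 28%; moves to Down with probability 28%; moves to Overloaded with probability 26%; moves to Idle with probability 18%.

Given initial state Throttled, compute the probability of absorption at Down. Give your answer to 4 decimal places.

0.5998

Let h(s) be the probability of absorption at Down starting from transient state s. Then h(Down) = 1 and h(Idle) = 0. By first-step analysis:
h(Overloaded) = 0.24·h(Overloaded) + 0.3·1 + 0.22·0 + 0.24·h(Throttled)
h(Throttled) = 0.26·h(Overloaded) + 0.28·1 + 0.18·0 + 0.28·h(Throttled)
Solving: h(Overloaded) = 0.5842, h(Throttled) = 0.5998.
Starting from Throttled, the probability is 0.5998.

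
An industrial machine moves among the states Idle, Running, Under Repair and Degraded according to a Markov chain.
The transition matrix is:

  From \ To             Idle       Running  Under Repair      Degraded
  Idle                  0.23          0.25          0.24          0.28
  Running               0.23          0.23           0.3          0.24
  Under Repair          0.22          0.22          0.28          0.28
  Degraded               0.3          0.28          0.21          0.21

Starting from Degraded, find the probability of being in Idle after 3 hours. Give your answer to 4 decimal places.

Propagate the distribution vector 3 hours from Degraded.
After 0 hours: (0.0000, 0.0000, 0.0000, 1.0000)
After 1 hour: (0.3000, 0.2800, 0.2100, 0.2100)
After 2 hours: (0.2426, 0.2444, 0.2589, 0.2541)
After 3 hours: (0.2452, 0.2450, 0.2574, 0.2524)
P(in Idle after 3 hours) = 0.2452

0.2452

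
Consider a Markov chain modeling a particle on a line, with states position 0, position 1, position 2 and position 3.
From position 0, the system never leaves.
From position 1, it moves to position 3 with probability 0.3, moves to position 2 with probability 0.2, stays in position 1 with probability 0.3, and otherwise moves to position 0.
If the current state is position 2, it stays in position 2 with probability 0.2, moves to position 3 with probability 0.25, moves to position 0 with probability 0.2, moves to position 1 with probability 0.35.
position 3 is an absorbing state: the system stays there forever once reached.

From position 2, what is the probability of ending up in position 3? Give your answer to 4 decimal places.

0.5714

Let h(s) be the probability of absorption at position 3 starting from transient state s. Then h(position 3) = 1 and h(position 0) = 0. By first-step analysis:
h(position 1) = 0.2·0 + 0.3·h(position 1) + 0.2·h(position 2) + 0.3·1
h(position 2) = 0.2·0 + 0.35·h(position 1) + 0.2·h(position 2) + 0.25·1
Solving: h(position 1) = 0.5918, h(position 2) = 0.5714.
Starting from position 2, the probability is 0.5714.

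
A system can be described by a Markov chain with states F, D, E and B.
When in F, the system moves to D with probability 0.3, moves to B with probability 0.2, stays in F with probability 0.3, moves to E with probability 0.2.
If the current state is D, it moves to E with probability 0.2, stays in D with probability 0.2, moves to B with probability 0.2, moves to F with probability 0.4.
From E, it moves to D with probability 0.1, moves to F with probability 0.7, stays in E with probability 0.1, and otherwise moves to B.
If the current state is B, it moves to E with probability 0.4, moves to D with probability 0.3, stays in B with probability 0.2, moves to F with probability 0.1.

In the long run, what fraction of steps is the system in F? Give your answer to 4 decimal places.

Let the stationary distribution be π with π = πP and π_1 + π_2 + π_3 + π_4 = 1.
π_1 = 0.3·π_1 + 0.4·π_2 + 0.7·π_3 + 0.1·π_4
π_2 = 0.3·π_1 + 0.2·π_2 + 0.1·π_3 + 0.3·π_4
π_3 = 0.2·π_1 + 0.2·π_2 + 0.1·π_3 + 0.4·π_4
Solving with the normalization constraint gives π = (0.3734, 0.2338, 0.2143, 0.1786).
So the stationary probability of F is 0.3734.

0.3734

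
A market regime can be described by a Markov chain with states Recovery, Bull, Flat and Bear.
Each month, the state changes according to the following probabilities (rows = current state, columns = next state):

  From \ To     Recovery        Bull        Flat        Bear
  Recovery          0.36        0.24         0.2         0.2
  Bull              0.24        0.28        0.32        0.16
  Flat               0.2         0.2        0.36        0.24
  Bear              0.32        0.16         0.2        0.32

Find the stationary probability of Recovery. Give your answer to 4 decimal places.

0.2813

Let the stationary distribution be π with π = πP and π_1 + π_2 + π_3 + π_4 = 1.
π_1 = 0.36·π_1 + 0.24·π_2 + 0.2·π_3 + 0.32·π_4
π_2 = 0.24·π_1 + 0.28·π_2 + 0.2·π_3 + 0.16·π_4
π_3 = 0.2·π_1 + 0.32·π_2 + 0.36·π_3 + 0.2·π_4
Solving with the normalization constraint gives π = (0.2813, 0.2196, 0.2695, 0.2295).
So the stationary probability of Recovery is 0.2813.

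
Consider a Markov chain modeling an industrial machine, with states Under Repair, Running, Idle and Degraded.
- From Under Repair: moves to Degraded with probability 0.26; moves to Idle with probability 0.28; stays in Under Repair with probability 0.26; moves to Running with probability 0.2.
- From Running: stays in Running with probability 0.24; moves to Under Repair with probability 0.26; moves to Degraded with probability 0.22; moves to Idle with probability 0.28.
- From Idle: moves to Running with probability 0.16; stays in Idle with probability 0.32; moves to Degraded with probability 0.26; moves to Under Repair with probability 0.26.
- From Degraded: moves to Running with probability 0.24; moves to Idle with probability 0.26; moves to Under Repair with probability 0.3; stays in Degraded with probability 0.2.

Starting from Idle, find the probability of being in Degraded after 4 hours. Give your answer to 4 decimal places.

0.2375

Propagate the distribution vector 4 hours from Idle.
After 0 hours: (0.0000, 0.0000, 1.0000, 0.0000)
After 1 hour: (0.2600, 0.1600, 0.3200, 0.2600)
After 2 hours: (0.2704, 0.2040, 0.2876, 0.2380)
After 3 hours: (0.2695, 0.2062, 0.2867, 0.2376)
After 4 hours: (0.2695, 0.2063, 0.2867, 0.2375)
P(in Degraded after 4 hours) = 0.2375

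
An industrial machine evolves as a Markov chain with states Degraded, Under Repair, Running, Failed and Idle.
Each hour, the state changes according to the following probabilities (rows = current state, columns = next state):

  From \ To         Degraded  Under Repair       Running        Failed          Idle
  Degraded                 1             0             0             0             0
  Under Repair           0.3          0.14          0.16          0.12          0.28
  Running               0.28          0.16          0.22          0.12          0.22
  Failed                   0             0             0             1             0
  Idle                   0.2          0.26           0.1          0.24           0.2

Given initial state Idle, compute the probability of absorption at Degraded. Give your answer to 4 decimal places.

Let h(s) be the probability of absorption at Degraded starting from transient state s. Then h(Degraded) = 1 and h(Failed) = 0. By first-step analysis:
h(Under Repair) = 0.3·1 + 0.14·h(Under Repair) + 0.16·h(Running) + 0.12·0 + 0.28·h(Idle)
h(Running) = 0.28·1 + 0.16·h(Under Repair) + 0.22·h(Running) + 0.12·0 + 0.22·h(Idle)
h(Idle) = 0.2·1 + 0.26·h(Under Repair) + 0.1·h(Running) + 0.24·0 + 0.2·h(Idle)
Solving: h(Under Repair) = 0.6443, h(Running) = 0.6434, h(Idle) = 0.5398.
Starting from Idle, the probability is 0.5398.

0.5398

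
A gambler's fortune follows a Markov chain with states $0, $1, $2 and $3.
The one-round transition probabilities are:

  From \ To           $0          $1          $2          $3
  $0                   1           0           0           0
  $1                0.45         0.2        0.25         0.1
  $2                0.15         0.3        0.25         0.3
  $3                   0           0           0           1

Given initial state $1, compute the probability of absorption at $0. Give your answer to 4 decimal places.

Let h(s) be the probability of absorption at $0 starting from transient state s. Then h($0) = 1 and h($3) = 0. By first-step analysis:
h($1) = 0.45·1 + 0.2·h($1) + 0.25·h($2) + 0.1·0
h($2) = 0.15·1 + 0.3·h($1) + 0.25·h($2) + 0.3·0
Solving: h($1) = 0.7143, h($2) = 0.4857.
Starting from $1, the probability is 0.7143.

0.7143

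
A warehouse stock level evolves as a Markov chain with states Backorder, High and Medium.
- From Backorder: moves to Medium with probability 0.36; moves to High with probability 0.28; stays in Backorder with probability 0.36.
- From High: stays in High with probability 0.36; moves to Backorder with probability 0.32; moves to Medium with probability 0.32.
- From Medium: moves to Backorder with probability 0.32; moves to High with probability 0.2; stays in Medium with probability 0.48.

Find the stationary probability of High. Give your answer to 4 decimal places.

Let the stationary distribution be π with π = πP and π_1 + π_2 + π_3 = 1.
π_1 = 0.36·π_1 + 0.32·π_2 + 0.32·π_3
π_2 = 0.28·π_1 + 0.36·π_2 + 0.2·π_3
Solving with the normalization constraint gives π = (0.3333, 0.2698, 0.3968).
So the stationary probability of High is 0.2698.

0.2698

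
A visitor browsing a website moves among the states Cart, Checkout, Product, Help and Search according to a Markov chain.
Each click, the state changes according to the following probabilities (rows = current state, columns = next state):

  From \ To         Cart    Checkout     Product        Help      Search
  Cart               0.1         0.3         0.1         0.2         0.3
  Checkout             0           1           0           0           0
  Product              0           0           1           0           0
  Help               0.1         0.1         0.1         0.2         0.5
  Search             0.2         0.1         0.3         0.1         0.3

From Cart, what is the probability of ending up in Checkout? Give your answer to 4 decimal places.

Let h(s) be the probability of absorption at Checkout starting from transient state s. Then h(Checkout) = 1 and h(Product) = 0. By first-step analysis:
h(Cart) = 0.1·h(Cart) + 0.3·1 + 0.1·0 + 0.2·h(Help) + 0.3·h(Search)
h(Help) = 0.1·h(Cart) + 0.1·1 + 0.1·0 + 0.2·h(Help) + 0.5·h(Search)
h(Search) = 0.2·h(Cart) + 0.1·1 + 0.3·0 + 0.1·h(Help) + 0.3·h(Search)
Solving: h(Cart) = 0.5455, h(Help) = 0.4171, h(Search) = 0.3583.
Starting from Cart, the probability is 0.5455.

0.5455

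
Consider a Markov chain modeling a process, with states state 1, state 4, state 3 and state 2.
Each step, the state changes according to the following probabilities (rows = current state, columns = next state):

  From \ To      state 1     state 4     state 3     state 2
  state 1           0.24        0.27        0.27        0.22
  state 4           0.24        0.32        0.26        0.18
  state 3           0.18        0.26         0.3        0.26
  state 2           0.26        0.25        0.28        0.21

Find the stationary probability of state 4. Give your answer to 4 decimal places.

0.2767

Let the stationary distribution be π with π = πP and π_1 + π_2 + π_3 + π_4 = 1.
π_1 = 0.24·π_1 + 0.24·π_2 + 0.18·π_3 + 0.26·π_4
π_2 = 0.27·π_1 + 0.32·π_2 + 0.26·π_3 + 0.25·π_4
π_3 = 0.27·π_1 + 0.26·π_2 + 0.3·π_3 + 0.28·π_4
Solving with the normalization constraint gives π = (0.2277, 0.2767, 0.2777, 0.2179).
So the stationary probability of state 4 is 0.2767.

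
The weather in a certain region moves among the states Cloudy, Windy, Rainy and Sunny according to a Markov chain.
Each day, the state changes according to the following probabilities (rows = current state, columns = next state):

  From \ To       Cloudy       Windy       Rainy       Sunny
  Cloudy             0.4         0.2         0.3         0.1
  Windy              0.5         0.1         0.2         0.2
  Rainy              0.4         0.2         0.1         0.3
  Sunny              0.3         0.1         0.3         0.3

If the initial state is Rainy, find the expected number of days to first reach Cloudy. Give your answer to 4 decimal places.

Let t(s) be the expected number of days to first reach Cloudy from state s, with t(Cloudy) = 0. Conditioning on the first day:
t(Windy) = 1 + 0.1·t(Windy) + 0.2·t(Rainy) + 0.2·t(Sunny)
t(Rainy) = 1 + 0.2·t(Windy) + 0.1·t(Rainy) + 0.3·t(Sunny)
t(Sunny) = 1 + 0.1·t(Windy) + 0.3·t(Rainy) + 0.3·t(Sunny)
Solving: t(Windy) = 2.3223, t(Rainy) = 2.5829, t(Sunny) = 2.8673.
Expected days from Rainy to Cloudy: 2.5829.

2.5829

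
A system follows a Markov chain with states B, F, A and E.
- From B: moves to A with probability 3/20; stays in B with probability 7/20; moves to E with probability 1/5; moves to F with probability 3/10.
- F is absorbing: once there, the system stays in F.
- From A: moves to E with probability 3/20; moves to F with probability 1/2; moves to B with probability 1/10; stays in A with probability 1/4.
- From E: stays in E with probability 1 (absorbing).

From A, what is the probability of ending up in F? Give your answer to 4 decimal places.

0.7513

Let h(s) be the probability of absorption at F starting from transient state s. Then h(F) = 1 and h(E) = 0. By first-step analysis:
h(B) = 0.35·h(B) + 0.3·1 + 0.15·h(A) + 0.2·0
h(A) = 0.1·h(B) + 0.5·1 + 0.25·h(A) + 0.15·0
Solving: h(B) = 0.6349, h(A) = 0.7513.
Starting from A, the probability is 0.7513.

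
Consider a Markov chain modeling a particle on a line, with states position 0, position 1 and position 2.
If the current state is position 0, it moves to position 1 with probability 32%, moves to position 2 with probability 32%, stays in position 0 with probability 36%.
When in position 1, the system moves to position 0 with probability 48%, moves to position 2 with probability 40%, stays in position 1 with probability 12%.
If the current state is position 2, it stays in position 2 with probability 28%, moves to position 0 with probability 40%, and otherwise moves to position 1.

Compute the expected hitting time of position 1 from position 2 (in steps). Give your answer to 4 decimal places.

3.1250

Let t(s) be the expected number of steps to first reach position 1 from state s, with t(position 1) = 0. Conditioning on the first step:
t(position 0) = 1 + 0.36·t(position 0) + 0.32·t(position 2)
t(position 2) = 1 + 0.4·t(position 0) + 0.28·t(position 2)
Solving: t(position 0) = 3.1250, t(position 2) = 3.1250.
Expected steps from position 2 to position 1: 3.1250.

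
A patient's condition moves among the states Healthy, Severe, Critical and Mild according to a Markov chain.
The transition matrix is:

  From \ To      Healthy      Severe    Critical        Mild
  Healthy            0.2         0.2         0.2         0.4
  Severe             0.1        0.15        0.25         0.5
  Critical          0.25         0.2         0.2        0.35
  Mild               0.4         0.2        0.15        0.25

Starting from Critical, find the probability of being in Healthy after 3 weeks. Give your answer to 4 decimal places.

Propagate the distribution vector 3 weeks from Critical.
After 0 weeks: (0.0000, 0.0000, 1.0000, 0.0000)
After 1 week: (0.2500, 0.2000, 0.2000, 0.3500)
After 2 weeks: (0.2600, 0.1900, 0.1925, 0.3575)
After 3 weeks: (0.2621, 0.1905, 0.1916, 0.3558)
P(in Healthy after 3 weeks) = 0.2621

0.2621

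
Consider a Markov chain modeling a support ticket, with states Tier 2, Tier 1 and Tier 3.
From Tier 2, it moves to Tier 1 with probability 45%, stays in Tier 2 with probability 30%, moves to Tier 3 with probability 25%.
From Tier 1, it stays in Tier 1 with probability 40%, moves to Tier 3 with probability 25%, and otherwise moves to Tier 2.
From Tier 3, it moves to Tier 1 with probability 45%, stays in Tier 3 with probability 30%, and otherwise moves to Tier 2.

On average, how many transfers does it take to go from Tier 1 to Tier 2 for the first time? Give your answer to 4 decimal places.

3.0894

Let t(s) be the expected number of transfers to first reach Tier 2 from state s, with t(Tier 2) = 0. Conditioning on the first transfer:
t(Tier 1) = 1 + 0.4·t(Tier 1) + 0.25·t(Tier 3)
t(Tier 3) = 1 + 0.45·t(Tier 1) + 0.3·t(Tier 3)
Solving: t(Tier 1) = 3.0894, t(Tier 3) = 3.4146.
Expected transfers from Tier 1 to Tier 2: 3.0894.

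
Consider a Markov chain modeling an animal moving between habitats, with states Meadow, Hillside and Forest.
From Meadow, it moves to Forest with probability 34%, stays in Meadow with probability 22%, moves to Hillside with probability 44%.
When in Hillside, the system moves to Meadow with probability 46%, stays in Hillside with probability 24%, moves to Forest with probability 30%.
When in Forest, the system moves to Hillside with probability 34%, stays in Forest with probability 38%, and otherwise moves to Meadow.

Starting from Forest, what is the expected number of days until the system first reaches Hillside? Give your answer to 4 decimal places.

2.7291

Let t(s) be the expected number of days to first reach Hillside from state s, with t(Hillside) = 0. Conditioning on the first day:
t(Meadow) = 1 + 0.22·t(Meadow) + 0.34·t(Forest)
t(Forest) = 1 + 0.28·t(Meadow) + 0.38·t(Forest)
Solving: t(Meadow) = 2.4717, t(Forest) = 2.7291.
Expected days from Forest to Hillside: 2.7291.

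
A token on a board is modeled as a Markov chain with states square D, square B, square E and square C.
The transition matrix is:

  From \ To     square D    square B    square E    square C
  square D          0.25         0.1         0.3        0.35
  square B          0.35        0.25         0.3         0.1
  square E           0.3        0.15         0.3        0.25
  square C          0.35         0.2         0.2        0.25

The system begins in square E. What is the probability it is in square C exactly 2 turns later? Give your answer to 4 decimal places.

0.2575

Propagate the distribution vector 2 turns from square E.
After 0 turns: (0.0000, 0.0000, 1.0000, 0.0000)
After 1 turn: (0.3000, 0.1500, 0.3000, 0.2500)
After 2 turns: (0.3050, 0.1625, 0.2750, 0.2575)
P(in square C after 2 turns) = 0.2575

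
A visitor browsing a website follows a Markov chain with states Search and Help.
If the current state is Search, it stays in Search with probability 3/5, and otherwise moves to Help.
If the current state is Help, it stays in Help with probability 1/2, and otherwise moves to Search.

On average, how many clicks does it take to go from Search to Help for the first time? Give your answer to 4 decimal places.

Let t(s) be the expected number of clicks to first reach Help from state s, with t(Help) = 0. Conditioning on the first click:
t(Search) = 1 + 0.6·t(Search)
Solving: t(Search) = 2.5000.
Expected clicks from Search to Help: 2.5000.

2.5000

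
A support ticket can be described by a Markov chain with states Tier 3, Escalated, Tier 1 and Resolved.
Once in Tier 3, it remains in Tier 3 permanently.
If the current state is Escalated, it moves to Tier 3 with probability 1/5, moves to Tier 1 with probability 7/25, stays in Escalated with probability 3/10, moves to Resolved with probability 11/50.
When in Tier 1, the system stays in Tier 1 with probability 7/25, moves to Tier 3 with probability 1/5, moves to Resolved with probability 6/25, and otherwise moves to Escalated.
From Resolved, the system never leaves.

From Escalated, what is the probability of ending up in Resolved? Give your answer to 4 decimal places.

Let h(s) be the probability of absorption at Resolved starting from transient state s. Then h(Resolved) = 1 and h(Tier 3) = 0. By first-step analysis:
h(Escalated) = 0.2·0 + 0.3·h(Escalated) + 0.28·h(Tier 1) + 0.22·1
h(Tier 1) = 0.2·0 + 0.28·h(Escalated) + 0.28·h(Tier 1) + 0.24·1
Solving: h(Escalated) = 0.5301, h(Tier 1) = 0.5395.
Starting from Escalated, the probability is 0.5301.

0.5301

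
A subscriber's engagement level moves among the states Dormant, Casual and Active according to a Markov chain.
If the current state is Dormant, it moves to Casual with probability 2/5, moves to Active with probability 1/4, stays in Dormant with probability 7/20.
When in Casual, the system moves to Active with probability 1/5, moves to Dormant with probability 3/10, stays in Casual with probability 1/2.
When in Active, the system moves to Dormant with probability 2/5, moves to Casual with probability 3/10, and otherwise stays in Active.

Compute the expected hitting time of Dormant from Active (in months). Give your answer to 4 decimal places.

2.7586

Let t(s) be the expected number of months to first reach Dormant from state s, with t(Dormant) = 0. Conditioning on the first month:
t(Casual) = 1 + 0.5·t(Casual) + 0.2·t(Active)
t(Active) = 1 + 0.3·t(Casual) + 0.3·t(Active)
Solving: t(Casual) = 3.1034, t(Active) = 2.7586.
Expected months from Active to Dormant: 2.7586.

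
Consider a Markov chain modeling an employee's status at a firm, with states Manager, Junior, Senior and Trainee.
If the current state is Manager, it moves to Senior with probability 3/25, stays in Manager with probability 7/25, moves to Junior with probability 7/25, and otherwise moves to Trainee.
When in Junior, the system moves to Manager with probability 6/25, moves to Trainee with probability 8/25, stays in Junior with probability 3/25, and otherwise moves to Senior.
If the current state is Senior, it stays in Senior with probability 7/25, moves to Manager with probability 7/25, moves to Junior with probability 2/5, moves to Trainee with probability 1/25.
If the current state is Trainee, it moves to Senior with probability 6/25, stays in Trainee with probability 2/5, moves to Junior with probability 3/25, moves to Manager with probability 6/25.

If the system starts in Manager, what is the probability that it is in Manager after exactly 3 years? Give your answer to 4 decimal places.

Propagate the distribution vector 3 years from Manager.
After 0 years: (1.0000, 0.0000, 0.0000, 0.0000)
After 1 year: (0.2800, 0.2800, 0.1200, 0.3200)
After 2 years: (0.2560, 0.1984, 0.2336, 0.3120)
After 3 years: (0.2596, 0.2264, 0.2345, 0.2796)
P(in Manager after 3 years) = 0.2596

0.2596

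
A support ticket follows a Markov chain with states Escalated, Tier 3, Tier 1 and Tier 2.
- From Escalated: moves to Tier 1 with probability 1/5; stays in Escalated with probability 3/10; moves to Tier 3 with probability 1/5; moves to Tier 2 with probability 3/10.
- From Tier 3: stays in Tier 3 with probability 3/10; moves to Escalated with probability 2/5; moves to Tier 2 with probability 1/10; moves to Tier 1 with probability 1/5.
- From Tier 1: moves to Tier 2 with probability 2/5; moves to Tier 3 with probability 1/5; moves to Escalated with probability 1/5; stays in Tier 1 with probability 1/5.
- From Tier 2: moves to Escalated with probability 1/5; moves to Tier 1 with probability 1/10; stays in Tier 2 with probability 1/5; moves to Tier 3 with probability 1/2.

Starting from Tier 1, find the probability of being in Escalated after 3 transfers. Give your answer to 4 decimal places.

Propagate the distribution vector 3 transfers from Tier 1.
After 0 transfers: (0.0000, 0.0000, 1.0000, 0.0000)
After 1 transfer: (0.2000, 0.2000, 0.2000, 0.4000)
After 2 transfers: (0.2600, 0.3400, 0.1600, 0.2400)
After 3 transfers: (0.2940, 0.3060, 0.1760, 0.2240)
P(in Escalated after 3 transfers) = 0.2940

0.2940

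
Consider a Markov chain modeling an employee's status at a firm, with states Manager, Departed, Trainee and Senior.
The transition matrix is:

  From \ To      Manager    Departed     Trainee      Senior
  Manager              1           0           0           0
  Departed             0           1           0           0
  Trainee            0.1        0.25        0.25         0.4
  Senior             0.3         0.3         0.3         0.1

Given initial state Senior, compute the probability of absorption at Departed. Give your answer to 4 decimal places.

0.5405

Let h(s) be the probability of absorption at Departed starting from transient state s. Then h(Departed) = 1 and h(Manager) = 0. By first-step analysis:
h(Trainee) = 0.1·0 + 0.25·1 + 0.25·h(Trainee) + 0.4·h(Senior)
h(Senior) = 0.3·0 + 0.3·1 + 0.3·h(Trainee) + 0.1·h(Senior)
Solving: h(Trainee) = 0.6216, h(Senior) = 0.5405.
Starting from Senior, the probability is 0.5405.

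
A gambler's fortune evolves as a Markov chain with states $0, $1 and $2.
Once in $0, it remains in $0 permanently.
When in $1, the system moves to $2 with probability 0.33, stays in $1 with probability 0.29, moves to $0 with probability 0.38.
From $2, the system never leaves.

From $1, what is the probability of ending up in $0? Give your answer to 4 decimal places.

Let h(s) be the probability of absorption at $0 starting from transient state s. Then h($0) = 1 and h($2) = 0. By first-step analysis:
h($1) = 0.38·1 + 0.29·h($1) + 0.33·0
Solving: h($1) = 0.5352.
Starting from $1, the probability is 0.5352.

0.5352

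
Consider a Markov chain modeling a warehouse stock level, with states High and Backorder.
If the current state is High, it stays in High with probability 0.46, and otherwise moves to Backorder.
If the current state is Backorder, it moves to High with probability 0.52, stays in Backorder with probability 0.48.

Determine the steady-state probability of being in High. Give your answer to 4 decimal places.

0.4906

Let the stationary distribution be π with π = πP and π_1 + π_2 = 1.
π_1 = 0.46·π_1 + 0.52·π_2
Solving with the normalization constraint gives π = (0.4906, 0.5094).
So the stationary probability of High is 0.4906.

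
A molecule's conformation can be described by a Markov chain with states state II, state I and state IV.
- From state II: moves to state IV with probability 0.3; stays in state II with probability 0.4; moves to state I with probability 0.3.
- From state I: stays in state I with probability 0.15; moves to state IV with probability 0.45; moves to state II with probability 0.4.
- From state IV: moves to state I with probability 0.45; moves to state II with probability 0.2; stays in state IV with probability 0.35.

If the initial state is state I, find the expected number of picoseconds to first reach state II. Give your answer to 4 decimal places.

Let t(s) be the expected number of picoseconds to first reach state II from state s, with t(state II) = 0. Conditioning on the first picosecond:
t(state I) = 1 + 0.15·t(state I) + 0.45·t(state IV)
t(state IV) = 1 + 0.45·t(state I) + 0.35·t(state IV)
Solving: t(state I) = 3.1429, t(state IV) = 3.7143.
Expected picoseconds from state I to state II: 3.1429.

3.1429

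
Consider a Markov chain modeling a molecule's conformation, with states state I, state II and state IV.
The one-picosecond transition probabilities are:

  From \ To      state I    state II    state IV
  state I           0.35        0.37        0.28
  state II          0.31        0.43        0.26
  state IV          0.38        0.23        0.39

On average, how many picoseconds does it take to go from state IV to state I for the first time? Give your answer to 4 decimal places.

Let t(s) be the expected number of picoseconds to first reach state I from state s, with t(state I) = 0. Conditioning on the first picosecond:
t(state II) = 1 + 0.43·t(state II) + 0.26·t(state IV)
t(state IV) = 1 + 0.23·t(state II) + 0.39·t(state IV)
Solving: t(state II) = 3.0219, t(state IV) = 2.7787.
Expected picoseconds from state IV to state I: 2.7787.

2.7787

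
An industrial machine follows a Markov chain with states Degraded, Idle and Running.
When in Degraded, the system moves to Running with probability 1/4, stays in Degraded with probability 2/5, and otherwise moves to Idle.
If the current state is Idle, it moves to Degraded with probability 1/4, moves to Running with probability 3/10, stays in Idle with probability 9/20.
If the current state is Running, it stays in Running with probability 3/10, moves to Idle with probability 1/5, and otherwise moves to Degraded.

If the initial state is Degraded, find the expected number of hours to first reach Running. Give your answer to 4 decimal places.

3.7113

Let t(s) be the expected number of hours to first reach Running from state s, with t(Running) = 0. Conditioning on the first hour:
t(Degraded) = 1 + 0.4·t(Degraded) + 0.35·t(Idle)
t(Idle) = 1 + 0.25·t(Degraded) + 0.45·t(Idle)
Solving: t(Degraded) = 3.7113, t(Idle) = 3.5052.
Expected hours from Degraded to Running: 3.7113.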